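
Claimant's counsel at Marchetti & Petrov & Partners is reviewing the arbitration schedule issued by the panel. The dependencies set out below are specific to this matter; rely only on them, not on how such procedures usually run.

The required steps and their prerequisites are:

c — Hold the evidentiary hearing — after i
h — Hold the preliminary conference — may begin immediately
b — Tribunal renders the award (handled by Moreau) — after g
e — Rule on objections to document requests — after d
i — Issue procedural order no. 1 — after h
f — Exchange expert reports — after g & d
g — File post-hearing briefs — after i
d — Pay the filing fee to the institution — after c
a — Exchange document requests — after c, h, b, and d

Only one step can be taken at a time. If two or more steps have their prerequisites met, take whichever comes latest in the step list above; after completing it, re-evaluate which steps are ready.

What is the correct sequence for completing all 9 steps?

h, i, g, b, c, d, a, f, e

h is the only step with nothing outstanding, so it goes first.
That leaves i as the only ready step → i.
g and c are both available; g is listed later → g.
b now also ready, so the ready set is {b, c}; b is listed later → b.
Next only c has its prerequisites met → c.
That leaves d as the only ready step → d.
Now a, f and e have their prerequisites met. a is listed later, so a next.
f and e are both available; f is listed later → f.
That leaves e as the only ready step → e.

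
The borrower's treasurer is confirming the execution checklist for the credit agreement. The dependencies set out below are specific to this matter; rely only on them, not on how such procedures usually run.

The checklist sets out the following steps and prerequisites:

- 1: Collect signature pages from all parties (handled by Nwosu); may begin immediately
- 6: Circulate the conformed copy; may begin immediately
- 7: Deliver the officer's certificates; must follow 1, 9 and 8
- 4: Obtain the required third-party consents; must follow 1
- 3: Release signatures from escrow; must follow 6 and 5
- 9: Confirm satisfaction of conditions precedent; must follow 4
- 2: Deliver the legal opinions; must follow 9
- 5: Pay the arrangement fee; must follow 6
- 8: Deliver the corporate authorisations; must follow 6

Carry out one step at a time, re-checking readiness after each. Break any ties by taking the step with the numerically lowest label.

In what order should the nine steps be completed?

1, 4, 6, 5, 3, 8, 9, 2, 7

Nothing is required for 1 and 6. 1 has the earlier label → 1 first.
4 now also ready, so the ready set is {4, 6}; 4 has the earlier label → 4.
6 and 9 are both available; 6 has the earlier label → 6.
5 and 8 now also ready, so the ready set is {5, 8, 9}; 5 has the earlier label → 5.
3 now also ready, so the ready set is {3, 8, 9}; 3 has the earlier label → 3.
8 and 9 are both available; 8 has the earlier label → 8.
9 is the only step now ready → 9.
Ready: 2 and 7. 2 has the earlier label → 2.
That leaves 7 as the only ready step → 7.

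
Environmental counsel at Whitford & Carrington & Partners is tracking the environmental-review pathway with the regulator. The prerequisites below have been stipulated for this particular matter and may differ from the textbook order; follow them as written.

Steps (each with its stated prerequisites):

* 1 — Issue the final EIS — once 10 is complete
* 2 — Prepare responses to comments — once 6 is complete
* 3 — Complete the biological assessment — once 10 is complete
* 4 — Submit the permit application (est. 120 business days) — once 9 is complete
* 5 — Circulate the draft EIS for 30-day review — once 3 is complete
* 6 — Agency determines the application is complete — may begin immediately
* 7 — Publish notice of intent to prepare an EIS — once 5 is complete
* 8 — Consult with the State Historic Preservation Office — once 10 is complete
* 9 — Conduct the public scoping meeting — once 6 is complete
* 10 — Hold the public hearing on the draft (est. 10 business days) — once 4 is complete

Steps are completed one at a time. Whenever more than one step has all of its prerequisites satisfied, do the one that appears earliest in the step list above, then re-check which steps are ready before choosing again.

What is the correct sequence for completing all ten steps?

6 is the only step with nothing outstanding, so it goes first.
Now 2 and 9 have their prerequisites met. 2 is listed earlier, so 2 next.
9 needed 6, now all done → 9.
4 needed 9, now all done → 4.
Next only 10 has its prerequisites met → 10.
Now 1, 3 and 8 have their prerequisites met. 1 is listed earlier, so 1 next.
3 and 8 are both available; 3 is listed earlier → 3.
Ready: 5 and 8. 5 is listed earlier → 5.
Now 7 and 8 have their prerequisites met. 7 is listed earlier, so 7 next.
8 is the only step now ready → 8.

6, 2, 9, 4, 10, 1, 3, 5, 7, 8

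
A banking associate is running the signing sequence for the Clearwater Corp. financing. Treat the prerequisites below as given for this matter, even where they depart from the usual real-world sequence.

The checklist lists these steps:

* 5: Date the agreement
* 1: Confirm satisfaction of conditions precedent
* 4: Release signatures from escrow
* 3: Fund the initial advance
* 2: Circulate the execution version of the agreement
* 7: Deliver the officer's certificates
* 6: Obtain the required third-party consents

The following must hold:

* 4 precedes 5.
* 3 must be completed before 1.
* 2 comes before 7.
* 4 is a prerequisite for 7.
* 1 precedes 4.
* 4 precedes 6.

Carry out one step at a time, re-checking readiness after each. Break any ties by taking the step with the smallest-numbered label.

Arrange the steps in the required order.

2 and 3 have no prerequisites; 2 has the earlier label, so 2 is first.
3 is the only step now ready → 3.
Next only 1 has its prerequisites met → 1.
Next only 4 has its prerequisites met → 4.
Now 5, 6 and 7 have their prerequisites met. 5 has the earlier label, so 5 next.
Ready: 6 and 7. 6 has the earlier label → 6.
Next only 7 has its prerequisites met → 7.

2, 3, 1, 4, 5, 6, 7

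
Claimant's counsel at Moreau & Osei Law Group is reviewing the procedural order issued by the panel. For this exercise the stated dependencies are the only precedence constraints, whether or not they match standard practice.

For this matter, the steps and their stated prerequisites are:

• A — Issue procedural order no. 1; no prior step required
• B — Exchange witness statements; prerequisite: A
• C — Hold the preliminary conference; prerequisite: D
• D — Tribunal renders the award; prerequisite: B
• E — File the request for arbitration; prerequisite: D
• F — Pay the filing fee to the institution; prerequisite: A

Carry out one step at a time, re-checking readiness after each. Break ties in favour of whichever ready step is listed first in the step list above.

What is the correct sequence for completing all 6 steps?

A, B, D, C, E, F

Only A has no prerequisites, so it is first.
B and F are both available; B is listed earlier → B.
Ready: D and F. D is listed earlier → D.
C and E now also ready, so the ready set is {C, E, F}; C is listed earlier → C.
Ready: E and F. E is listed earlier → E.
That leaves F as the only ready step → F.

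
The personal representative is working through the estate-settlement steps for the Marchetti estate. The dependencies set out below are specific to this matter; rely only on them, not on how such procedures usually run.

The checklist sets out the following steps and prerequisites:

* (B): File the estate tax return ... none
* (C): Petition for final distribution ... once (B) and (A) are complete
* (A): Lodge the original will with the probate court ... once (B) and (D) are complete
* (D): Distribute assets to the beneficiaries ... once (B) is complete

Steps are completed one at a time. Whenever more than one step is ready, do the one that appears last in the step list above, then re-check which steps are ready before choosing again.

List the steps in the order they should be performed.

(B), (D), (A), (C)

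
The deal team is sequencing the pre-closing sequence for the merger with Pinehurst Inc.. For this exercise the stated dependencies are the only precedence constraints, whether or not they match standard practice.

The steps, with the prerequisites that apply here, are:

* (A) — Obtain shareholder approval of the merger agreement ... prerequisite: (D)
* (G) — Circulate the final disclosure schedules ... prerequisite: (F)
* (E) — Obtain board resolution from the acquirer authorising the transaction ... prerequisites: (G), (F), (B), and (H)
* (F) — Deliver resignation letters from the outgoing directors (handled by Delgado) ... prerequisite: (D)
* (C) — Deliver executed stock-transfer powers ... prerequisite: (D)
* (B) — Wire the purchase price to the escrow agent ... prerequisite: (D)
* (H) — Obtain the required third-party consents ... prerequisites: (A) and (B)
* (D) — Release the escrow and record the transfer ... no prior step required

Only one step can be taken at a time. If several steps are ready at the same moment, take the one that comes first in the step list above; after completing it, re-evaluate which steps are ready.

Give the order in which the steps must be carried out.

(D) is the only step with nothing outstanding, so it goes first.
Ready: (A), (F), (C) and (B). (A) is listed earlier → (A).
Ready: (F), (C) and (B). (F) is listed earlier → (F).
Ready: (G), (C) and (B). (G) is listed earlier → (G).
(C) and (B) are both available; (C) is listed earlier → (C).
(B) needed (D), now all done → (B).
That leaves (H) as the only ready step → (H).
(E) is the only step now ready → (E).

(D) → (A) → (F) → (G) → (C) → (B) → (H) → (E)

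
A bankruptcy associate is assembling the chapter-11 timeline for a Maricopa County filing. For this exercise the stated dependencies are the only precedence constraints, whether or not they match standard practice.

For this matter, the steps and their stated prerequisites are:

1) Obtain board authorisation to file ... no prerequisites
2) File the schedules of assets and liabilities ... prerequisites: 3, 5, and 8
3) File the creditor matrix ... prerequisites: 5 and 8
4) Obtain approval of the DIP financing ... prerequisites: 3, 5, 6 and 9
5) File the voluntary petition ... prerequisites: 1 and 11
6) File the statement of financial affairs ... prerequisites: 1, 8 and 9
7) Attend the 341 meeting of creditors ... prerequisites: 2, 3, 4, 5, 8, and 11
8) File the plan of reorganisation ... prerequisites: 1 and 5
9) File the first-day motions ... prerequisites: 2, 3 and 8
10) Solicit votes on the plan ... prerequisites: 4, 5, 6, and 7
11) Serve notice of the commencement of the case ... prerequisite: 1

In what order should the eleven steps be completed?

1 is the only step with nothing outstanding, so it goes first.
11 needed 1, now all done → 11.
5 needed 1 and 11, now all done → 5.
8 needed 1 and 5, now all done → 8.
Next only 3 has its prerequisites met → 3.
2 needed 3, 5 and 8, now all done → 2.
That leaves 9 as the only ready step → 9.
6 needed 1, 8 and 9, now all done → 6.
4 needed 3, 5, 6 and 9, now all done → 4.
7 needed 2, 3, 4, 5, 8 and 11, now all done → 7.
10 is the only step now ready → 10.

1, 11, 5, 8, 3, 2, 9, 6, 4, 7, 10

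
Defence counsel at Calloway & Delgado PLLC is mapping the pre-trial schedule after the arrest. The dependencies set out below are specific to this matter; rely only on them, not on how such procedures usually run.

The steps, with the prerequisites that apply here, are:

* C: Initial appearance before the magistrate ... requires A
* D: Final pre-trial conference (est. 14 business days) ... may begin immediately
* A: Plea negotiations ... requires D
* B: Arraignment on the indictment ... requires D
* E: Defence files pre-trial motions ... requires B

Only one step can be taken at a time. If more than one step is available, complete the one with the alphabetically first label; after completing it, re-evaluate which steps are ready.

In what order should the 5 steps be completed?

D is the only step with nothing outstanding, so it goes first.
A and B are both available; A has the earlier label → A.
B and C are both available; B has the earlier label → B.
Now C and E have their prerequisites met. C has the earlier label, so C next.
E needed B, now all done → E.

D A B C E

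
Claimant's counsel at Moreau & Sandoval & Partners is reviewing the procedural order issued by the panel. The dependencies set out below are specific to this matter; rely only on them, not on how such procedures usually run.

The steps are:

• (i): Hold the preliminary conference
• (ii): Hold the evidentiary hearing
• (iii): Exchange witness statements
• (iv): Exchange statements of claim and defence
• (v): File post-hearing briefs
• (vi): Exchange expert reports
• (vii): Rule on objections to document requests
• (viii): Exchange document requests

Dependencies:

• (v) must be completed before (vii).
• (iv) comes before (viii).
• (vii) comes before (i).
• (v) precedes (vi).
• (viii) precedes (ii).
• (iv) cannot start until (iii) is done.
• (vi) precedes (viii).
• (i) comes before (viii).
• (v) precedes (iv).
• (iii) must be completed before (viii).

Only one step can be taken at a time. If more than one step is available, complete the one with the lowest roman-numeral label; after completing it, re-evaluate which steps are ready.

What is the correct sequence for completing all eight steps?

(iii) and (v) have no prerequisites; (iii) has the earlier label, so (iii) is first.
That leaves (v) as the only ready step → (v).
Now (iv), (vi) and (vii) have their prerequisites met. (iv) has the earlier label, so (iv) next.
Now (vi) and (vii) have their prerequisites met. (vi) has the earlier label, so (vi) next.
(vii) needed (v), now all done → (vii).
That leaves (i) as the only ready step → (i).
Next only (viii) has its prerequisites met → (viii).
That leaves (ii) as the only ready step → (ii).

(iii) → (v) → (iv) → (vi) → (vii) → (i) → (viii) → (ii)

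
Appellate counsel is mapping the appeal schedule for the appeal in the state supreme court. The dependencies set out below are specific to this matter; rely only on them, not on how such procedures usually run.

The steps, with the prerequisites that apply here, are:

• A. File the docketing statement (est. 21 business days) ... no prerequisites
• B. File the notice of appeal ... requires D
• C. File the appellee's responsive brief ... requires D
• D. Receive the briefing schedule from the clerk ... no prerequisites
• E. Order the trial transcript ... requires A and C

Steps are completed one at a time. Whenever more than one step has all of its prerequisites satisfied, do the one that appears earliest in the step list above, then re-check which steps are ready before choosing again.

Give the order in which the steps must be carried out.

Nothing is required for A and D. A is listed earlier → A first.
That leaves D as the only ready step → D.
B and C are both available; B is listed earlier → B.
C needed D, now all done → C.
E needed A and C, now all done → E.

A, D, B, C, E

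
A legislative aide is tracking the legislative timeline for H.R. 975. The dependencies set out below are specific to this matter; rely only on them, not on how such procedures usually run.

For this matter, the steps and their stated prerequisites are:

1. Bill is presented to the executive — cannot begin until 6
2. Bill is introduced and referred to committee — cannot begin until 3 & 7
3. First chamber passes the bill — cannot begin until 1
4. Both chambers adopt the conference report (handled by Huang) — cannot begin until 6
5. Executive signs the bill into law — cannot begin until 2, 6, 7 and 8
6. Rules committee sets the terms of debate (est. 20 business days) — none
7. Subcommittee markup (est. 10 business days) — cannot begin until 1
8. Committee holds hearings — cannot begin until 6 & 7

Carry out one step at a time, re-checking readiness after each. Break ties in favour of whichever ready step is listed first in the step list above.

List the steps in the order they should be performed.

6, 1, 3, 4, 7, 2, 8, 5

Only 6 has no prerequisites, so it is first.
1 and 4 are both available; 1 is listed earlier → 1.
Ready: 3, 4 and 7. 3 is listed earlier → 3.
Ready: 4 and 7. 4 is listed earlier → 4.
7 needed 1, now all done → 7.
Ready: 2 and 8. 2 is listed earlier → 2.
8 needed 6 and 7, now all done → 8.
5 needed 2, 6, 7 and 8, now all done → 5.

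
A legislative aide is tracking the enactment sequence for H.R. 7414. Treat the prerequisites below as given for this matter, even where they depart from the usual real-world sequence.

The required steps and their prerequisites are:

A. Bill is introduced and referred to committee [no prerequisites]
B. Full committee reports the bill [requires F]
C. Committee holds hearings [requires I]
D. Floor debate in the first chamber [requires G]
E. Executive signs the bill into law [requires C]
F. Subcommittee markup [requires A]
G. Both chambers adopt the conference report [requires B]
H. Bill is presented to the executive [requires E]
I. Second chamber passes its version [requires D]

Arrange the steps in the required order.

A has no prerequisites → A first.
F needed A, now all done → F.
That leaves B as the only ready step → B.
Next only G has its prerequisites met → G.
D needed G, now all done → D.
I is the only step now ready → I.
That leaves C as the only ready step → C.
Next only E has its prerequisites met → E.
H needed E, now all done → H.

A, F, B, G, D, I, C, E, H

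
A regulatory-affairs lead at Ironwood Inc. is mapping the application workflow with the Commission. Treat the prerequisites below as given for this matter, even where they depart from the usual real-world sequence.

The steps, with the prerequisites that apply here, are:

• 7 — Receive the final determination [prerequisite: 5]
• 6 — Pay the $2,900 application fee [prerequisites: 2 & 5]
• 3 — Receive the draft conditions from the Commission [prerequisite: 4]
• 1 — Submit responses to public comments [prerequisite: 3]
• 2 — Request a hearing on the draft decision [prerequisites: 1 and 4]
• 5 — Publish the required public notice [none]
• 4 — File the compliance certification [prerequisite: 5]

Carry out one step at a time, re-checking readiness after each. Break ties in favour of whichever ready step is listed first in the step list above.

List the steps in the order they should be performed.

5 is the only step with nothing outstanding, so it goes first.
7 and 4 are both available; 7 is listed earlier → 7.
4 needed 5, now all done → 4.
3 is the only step now ready → 3.
1 needed 3, now all done → 1.
2 needed 1 and 4, now all done → 2.
6 needed 2 and 5, now all done → 6.

5, 7, 4, 3, 1, 2, 6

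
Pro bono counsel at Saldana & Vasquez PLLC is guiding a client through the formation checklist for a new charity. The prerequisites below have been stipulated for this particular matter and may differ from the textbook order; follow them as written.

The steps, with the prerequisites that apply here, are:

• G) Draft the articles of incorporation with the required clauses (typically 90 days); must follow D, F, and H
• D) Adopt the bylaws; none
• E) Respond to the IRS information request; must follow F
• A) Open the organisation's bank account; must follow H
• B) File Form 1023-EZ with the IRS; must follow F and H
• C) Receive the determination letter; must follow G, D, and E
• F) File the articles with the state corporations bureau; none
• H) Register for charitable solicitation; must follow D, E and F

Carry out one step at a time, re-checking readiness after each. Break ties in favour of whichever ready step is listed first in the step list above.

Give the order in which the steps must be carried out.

Nothing is required for D and F. D is listed earlier → D first.
F is the only step now ready → F.
E is the only step now ready → E.
Next only H has its prerequisites met → H.
Now G, A and B have their prerequisites met. G is listed earlier, so G next.
Now A, B and C have their prerequisites met. A is listed earlier, so A next.
Ready: B and C. B is listed earlier → B.
C is the only step now ready → C.

D, F, E, H, G, A, B, C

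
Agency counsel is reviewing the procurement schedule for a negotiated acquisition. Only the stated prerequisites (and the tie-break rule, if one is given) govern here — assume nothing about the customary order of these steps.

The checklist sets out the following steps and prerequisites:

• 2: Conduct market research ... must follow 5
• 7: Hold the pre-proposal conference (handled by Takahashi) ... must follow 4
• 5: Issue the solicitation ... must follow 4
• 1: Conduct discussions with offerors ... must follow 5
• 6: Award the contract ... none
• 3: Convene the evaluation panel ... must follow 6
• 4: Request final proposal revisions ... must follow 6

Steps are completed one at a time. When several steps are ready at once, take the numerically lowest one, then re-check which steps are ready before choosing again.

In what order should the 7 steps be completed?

6, 3, 4, 5, 1, 2, 7

6 is the only step with nothing outstanding, so it goes first.
Ready: 3 and 4. 3 has the earlier label → 3.
4 needed 6, now all done → 4.
Ready: 5 and 7. 5 has the earlier label → 5.
1, 2 and 7 are all available; 1 has the earlier label → 1.
2 and 7 are both available; 2 has the earlier label → 2.
7 is the only step now ready → 7.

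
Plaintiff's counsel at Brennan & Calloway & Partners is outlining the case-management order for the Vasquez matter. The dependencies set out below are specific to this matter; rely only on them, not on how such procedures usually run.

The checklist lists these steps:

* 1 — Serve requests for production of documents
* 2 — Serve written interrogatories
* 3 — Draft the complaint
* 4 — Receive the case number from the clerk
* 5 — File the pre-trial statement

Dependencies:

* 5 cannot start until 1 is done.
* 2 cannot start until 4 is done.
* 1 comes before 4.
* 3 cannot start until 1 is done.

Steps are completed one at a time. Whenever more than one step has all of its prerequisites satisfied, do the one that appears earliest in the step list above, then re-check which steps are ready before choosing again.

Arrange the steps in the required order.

1, 3, 4, 2, 5

1 is the only step with nothing outstanding, so it goes first.
3, 4 and 5 are all available; 3 is listed earlier → 3.
4 and 5 are both available; 4 is listed earlier → 4.
Ready: 2 and 5. 2 is listed earlier → 2.
That leaves 5 as the only ready step → 5.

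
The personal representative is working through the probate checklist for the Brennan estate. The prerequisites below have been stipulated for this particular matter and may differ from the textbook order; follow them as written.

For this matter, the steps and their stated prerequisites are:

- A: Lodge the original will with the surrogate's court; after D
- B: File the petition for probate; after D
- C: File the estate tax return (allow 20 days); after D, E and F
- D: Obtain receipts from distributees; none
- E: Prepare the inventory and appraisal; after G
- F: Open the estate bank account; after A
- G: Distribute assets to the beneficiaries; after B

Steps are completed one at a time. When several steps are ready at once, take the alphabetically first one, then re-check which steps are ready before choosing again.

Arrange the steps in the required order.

D A B F G E C

Only D has no prerequisites, so it is first.
Ready: A and B. A has the earlier label → A.
Ready: B and F. B has the earlier label → B.
Now F and G have their prerequisites met. F has the earlier label, so F next.
G needed B, now all done → G.
E is the only step now ready → E.
C needed D, E and F, now all done → C.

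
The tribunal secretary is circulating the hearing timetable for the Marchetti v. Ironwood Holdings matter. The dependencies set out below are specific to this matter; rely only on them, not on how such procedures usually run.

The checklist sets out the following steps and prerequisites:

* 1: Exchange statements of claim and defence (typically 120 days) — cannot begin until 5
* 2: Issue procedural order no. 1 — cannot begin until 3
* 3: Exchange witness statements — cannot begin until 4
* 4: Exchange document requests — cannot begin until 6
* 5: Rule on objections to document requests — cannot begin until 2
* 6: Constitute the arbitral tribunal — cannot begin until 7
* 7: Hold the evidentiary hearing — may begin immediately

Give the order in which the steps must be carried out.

Only 7 has no prerequisites, so it is first.
That leaves 6 as the only ready step → 6.
Next only 4 has its prerequisites met → 4.
3 needed 4, now all done → 3.
Next only 2 has its prerequisites met → 2.
5 needed 2, now all done → 5.
Next only 1 has its prerequisites met → 1.

7 6 4 3 2 5 1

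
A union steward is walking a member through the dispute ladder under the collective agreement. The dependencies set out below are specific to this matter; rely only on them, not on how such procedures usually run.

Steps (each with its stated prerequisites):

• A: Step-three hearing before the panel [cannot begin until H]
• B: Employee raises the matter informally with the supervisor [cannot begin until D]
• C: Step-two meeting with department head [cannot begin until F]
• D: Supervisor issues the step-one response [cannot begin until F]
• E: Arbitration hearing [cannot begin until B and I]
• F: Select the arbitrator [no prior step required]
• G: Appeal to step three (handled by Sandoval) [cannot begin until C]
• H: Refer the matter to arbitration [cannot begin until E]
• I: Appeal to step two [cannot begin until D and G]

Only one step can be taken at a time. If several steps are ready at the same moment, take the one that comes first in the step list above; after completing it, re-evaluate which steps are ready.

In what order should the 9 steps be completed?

F, C, D, B, G, I, E, H, A

Only F has no prerequisites, so it is first.
Now C and D have their prerequisites met. C is listed earlier, so C next.
G now also ready, so the ready set is {D, G}; D is listed earlier → D.
B now also ready, so the ready set is {B, G}; B is listed earlier → B.
G is the only step now ready → G.
I is the only step now ready → I.
That leaves E as the only ready step → E.
H is the only step now ready → H.
That leaves A as the only ready step → A.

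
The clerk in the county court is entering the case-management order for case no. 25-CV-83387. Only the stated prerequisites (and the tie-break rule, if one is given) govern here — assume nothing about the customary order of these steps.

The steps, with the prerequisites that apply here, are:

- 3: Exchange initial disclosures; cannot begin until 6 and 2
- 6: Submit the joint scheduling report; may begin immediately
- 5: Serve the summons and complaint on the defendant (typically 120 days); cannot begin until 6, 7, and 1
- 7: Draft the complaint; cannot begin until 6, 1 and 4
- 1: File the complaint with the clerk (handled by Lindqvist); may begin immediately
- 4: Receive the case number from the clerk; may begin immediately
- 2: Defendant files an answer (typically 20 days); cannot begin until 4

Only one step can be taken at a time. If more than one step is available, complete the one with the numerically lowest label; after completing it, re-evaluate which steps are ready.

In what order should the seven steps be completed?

1, 4 and 6 have no prerequisites; 1 has the earlier label, so 1 is first.
4 and 6 are both available; 4 has the earlier label → 4.
2 now also ready, so the ready set is {2, 6}; 2 has the earlier label → 2.
6 is the only step now ready → 6.
3 and 7 are both available; 3 has the earlier label → 3.
Next only 7 has its prerequisites met → 7.
5 is the only step now ready → 5.

1, 4, 2, 6, 3, 7, 5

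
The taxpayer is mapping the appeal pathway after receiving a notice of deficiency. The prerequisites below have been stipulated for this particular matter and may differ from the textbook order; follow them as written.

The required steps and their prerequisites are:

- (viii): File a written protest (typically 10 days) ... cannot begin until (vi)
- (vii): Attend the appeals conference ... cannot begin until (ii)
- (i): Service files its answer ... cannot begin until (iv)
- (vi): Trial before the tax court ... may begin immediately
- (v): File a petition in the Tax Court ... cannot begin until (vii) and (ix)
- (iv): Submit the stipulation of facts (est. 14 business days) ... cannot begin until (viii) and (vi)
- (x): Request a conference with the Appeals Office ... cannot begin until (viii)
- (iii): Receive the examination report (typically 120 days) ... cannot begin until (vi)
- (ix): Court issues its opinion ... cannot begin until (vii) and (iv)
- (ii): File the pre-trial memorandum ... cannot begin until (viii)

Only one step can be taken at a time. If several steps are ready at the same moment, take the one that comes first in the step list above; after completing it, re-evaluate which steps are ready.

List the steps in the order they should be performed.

Only (vi) has no prerequisites, so it is first.
(viii) and (iii) are both available; (viii) is listed earlier → (viii).
(iv), (x) and (ii) now also ready, so the ready set is {(iv), (x), (iii), (ii)}; (iv) is listed earlier → (iv).
(i) now also ready, so the ready set is {(i), (x), (iii), (ii)}; (i) is listed earlier → (i).
Ready: (x), (iii) and (ii). (x) is listed earlier → (x).
Ready: (iii) and (ii). (iii) is listed earlier → (iii).
(ii) needed (viii), now all done → (ii).
(vii) needed (ii), now all done → (vii).
Next only (ix) has its prerequisites met → (ix).
Next only (v) has its prerequisites met → (v).

(vi), (viii), (iv), (i), (x), (iii), (ii), (vii), (ix), (v)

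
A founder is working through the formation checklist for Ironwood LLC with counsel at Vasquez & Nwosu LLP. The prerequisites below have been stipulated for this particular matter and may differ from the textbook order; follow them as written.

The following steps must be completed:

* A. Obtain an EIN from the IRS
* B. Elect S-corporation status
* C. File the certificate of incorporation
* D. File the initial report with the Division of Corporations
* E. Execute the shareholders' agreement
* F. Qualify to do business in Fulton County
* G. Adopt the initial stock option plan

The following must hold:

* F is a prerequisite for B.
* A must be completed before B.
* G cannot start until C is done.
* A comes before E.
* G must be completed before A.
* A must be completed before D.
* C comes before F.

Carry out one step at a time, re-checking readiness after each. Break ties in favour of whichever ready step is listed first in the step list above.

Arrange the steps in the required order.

C is the only step with nothing outstanding, so it goes first.
Ready: F and G. F is listed earlier → F.
That leaves G as the only ready step → G.
A needed G, now all done → A.
B, D and E are all available; B is listed earlier → B.
Now D and E have their prerequisites met. D is listed earlier, so D next.
E is the only step now ready → E.

C → F → G → A → B → D → E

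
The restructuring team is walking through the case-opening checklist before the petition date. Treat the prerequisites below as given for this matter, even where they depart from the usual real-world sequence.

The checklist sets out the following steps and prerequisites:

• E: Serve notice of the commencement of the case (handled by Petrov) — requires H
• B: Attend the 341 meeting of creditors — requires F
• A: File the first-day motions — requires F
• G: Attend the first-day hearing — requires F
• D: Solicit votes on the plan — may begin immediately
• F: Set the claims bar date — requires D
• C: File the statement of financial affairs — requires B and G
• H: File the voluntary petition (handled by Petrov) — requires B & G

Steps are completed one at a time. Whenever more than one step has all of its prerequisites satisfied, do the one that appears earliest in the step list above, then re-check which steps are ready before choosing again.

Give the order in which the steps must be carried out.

D → F → B → A → G → C → H → E

D is the only step with nothing outstanding, so it goes first.
F is the only step now ready → F.
Ready: B, A and G. B is listed earlier → B.
A and G are both available; A is listed earlier → A.
Next only G has its prerequisites met → G.
Ready: C and H. C is listed earlier → C.
H needed B and G, now all done → H.
Next only E has its prerequisites met → E.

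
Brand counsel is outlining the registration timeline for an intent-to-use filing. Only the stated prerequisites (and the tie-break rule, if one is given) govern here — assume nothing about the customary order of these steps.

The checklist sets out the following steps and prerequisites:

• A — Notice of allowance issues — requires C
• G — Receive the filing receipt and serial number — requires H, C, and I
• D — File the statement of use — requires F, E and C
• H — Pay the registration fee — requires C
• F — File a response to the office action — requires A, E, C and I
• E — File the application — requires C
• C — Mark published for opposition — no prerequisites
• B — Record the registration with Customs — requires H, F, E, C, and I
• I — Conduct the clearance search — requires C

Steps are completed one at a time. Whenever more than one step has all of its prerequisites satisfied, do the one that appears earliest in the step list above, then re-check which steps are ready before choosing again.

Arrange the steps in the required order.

C is the only step with nothing outstanding, so it goes first.
Now A, H, E and I have their prerequisites met. A is listed earlier, so A next.
Ready: H, E and I. H is listed earlier → H.
E and I are both available; E is listed earlier → E.
I is the only step now ready → I.
Now G and F have their prerequisites met. G is listed earlier, so G next.
F is the only step now ready → F.
Now D and B have their prerequisites met. D is listed earlier, so D next.
Next only B has its prerequisites met → B.

C, A, H, E, I, G, F, D, B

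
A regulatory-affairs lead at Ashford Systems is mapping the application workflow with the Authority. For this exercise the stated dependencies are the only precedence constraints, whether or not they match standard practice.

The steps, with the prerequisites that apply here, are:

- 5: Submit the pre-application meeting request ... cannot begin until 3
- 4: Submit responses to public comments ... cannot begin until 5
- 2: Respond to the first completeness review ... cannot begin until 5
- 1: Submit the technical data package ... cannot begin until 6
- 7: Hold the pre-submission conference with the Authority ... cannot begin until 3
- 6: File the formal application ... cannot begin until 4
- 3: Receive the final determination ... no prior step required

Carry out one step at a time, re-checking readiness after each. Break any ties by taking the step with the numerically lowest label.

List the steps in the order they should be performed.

Only 3 has no prerequisites, so it is first.
5 and 7 are both available; 5 has the earlier label → 5.
2 and 4 now also ready, so the ready set is {2, 4, 7}; 2 has the earlier label → 2.
Now 4 and 7 have their prerequisites met. 4 has the earlier label, so 4 next.
6 now also ready, so the ready set is {6, 7}; 6 has the earlier label → 6.
1 now also ready, so the ready set is {1, 7}; 1 has the earlier label → 1.
7 is the only step now ready → 7.

3, 5, 2, 4, 6, 1, 7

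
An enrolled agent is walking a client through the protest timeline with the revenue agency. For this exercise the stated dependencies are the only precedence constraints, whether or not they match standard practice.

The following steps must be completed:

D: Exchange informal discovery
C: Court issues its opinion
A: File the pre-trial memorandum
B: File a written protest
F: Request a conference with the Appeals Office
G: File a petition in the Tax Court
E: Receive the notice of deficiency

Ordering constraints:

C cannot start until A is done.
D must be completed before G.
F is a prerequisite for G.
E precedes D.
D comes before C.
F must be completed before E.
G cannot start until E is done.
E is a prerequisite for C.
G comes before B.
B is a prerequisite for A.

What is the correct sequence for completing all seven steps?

F, E, D, G, B, A, C

F is the only step with nothing outstanding, so it goes first.
E is the only step now ready → E.
D needed E, now all done → D.
G is the only step now ready → G.
That leaves B as the only ready step → B.
Next only A has its prerequisites met → A.
C needed D, A and E, now all done → C.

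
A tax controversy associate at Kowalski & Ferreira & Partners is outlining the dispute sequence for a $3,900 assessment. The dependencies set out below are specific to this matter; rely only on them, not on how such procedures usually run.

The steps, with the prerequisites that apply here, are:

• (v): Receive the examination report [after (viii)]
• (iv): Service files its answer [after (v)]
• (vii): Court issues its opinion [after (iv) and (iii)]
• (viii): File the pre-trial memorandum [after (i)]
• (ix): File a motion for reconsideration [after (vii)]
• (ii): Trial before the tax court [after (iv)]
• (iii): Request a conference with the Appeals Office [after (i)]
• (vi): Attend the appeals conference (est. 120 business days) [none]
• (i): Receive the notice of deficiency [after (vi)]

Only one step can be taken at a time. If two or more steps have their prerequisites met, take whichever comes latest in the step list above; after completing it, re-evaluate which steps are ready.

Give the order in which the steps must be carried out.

(vi) → (i) → (iii) → (viii) → (v) → (iv) → (ii) → (vii) → (ix)

Only (vi) has no prerequisites, so it is first.
(i) needed (vi), now all done → (i).
Now (iii) and (viii) have their prerequisites met. (iii) is listed later, so (iii) next.
That leaves (viii) as the only ready step → (viii).
That leaves (v) as the only ready step → (v).
That leaves (iv) as the only ready step → (iv).
Now (ii) and (vii) have their prerequisites met. (ii) is listed later, so (ii) next.
(vii) is the only step now ready → (vii).
(ix) is the only step now ready → (ix).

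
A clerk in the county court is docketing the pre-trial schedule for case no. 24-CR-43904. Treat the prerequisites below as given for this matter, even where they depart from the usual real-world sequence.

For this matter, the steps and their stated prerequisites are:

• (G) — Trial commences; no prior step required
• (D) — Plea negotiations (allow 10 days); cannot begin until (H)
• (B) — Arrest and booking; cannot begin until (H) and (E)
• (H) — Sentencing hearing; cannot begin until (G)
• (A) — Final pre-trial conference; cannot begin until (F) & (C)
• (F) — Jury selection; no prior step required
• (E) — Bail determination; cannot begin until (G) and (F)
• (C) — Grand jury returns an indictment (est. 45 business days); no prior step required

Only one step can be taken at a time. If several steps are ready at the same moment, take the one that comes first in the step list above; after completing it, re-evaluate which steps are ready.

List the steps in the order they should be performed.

(G), (H), (D), (F), (E), (B), (C), (A)

(G), (F) and (C) have no prerequisites; (G) is listed earlier, so (G) is first.
(H), (F) and (C) are all available; (H) is listed earlier → (H).
(D), (F) and (C) are all available; (D) is listed earlier → (D).
(F) and (C) are both available; (F) is listed earlier → (F).
(E) now also ready, so the ready set is {(E), (C)}; (E) is listed earlier → (E).
(B) and (C) are both available; (B) is listed earlier → (B).
(C) is the only step now ready → (C).
(A) needed (F) and (C), now all done → (A).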